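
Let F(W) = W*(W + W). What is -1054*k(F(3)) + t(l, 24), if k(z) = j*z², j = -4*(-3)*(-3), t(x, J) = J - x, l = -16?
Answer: 12293896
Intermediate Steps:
F(W) = 2*W² (F(W) = W*(2*W) = 2*W²)
j = -36 (j = 12*(-3) = -36)
k(z) = -36*z²
-1054*k(F(3)) + t(l, 24) = -(-37944)*(2*3²)² + (24 - 1*(-16)) = -(-37944)*(2*9)² + (24 + 16) = -(-37944)*18² + 40 = -(-37944)*324 + 40 = -1054*(-11664) + 40 = 12293856 + 40 = 12293896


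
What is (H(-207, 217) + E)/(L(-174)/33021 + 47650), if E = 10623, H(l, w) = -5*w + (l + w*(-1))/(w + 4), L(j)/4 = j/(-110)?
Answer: 637916573745/3187548787943 ≈ 0.20013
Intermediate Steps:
L(j) = -2*j/55 (L(j) = 4*(j/(-110)) = 4*(j*(-1/110)) = 4*(-j/110) = -2*j/55)
H(l, w) = -5*w + (l - w)/(4 + w)
(H(-207, 217) + E)/(L(-174)/33021 + 47650) = ((-207 - 21*217 - 5*217**2)/(4 + 217) + 10623)/(-2/55*(-174)/33021 + 47650) = ((-207 - 4557 - 5*47089)/221 + 10623)/((348/55)*(1/33021) + 47650) = ((-207 - 4557 - 235445)/221 + 10623)/(116/605385 + 47650) = ((1/221)*(-240209) + 10623)/(28846595366/605385) = (-240209/221 + 10623)*(605385/28846595366) = (2107474/221)*(605385/28846595366) = 637916573745/3187548787943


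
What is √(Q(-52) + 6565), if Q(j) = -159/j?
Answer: √4440007/26 ≈ 81.044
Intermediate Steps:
√(Q(-52) + 6565) = √(-159/(-52) + 6565) = √(-159*(-1/52) + 6565) = √(159/52 + 6565) = √(341539/52) = √4440007/26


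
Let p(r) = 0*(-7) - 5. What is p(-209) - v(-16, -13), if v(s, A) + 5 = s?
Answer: 16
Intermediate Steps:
v(s, A) = -5 + s
p(r) = -5 (p(r) = 0 - 5 = -5)
p(-209) - v(-16, -13) = -5 - (-5 - 16) = -5 - 1*(-21) = -5 + 21 = 16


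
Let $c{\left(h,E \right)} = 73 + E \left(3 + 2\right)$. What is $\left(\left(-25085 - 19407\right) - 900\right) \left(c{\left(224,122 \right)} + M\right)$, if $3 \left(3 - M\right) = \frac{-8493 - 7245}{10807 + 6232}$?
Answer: $- \frac{530814048000}{17039} \approx -3.1153 \cdot 10^{7}$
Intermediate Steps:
$M = \frac{56363}{17039}$ ($M = 3 - \frac{\left(-8493 - 7245\right) \frac{1}{10807 + 6232}}{3} = 3 - \frac{\left(-15738\right) \frac{1}{17039}}{3} = 3 - - \frac{5246}{17039} = 3 + \frac{5246}{17039} = \frac{56363}{17039} \approx 3.3079$)
$c{\left(h,E \right)} = 73 + 5 E$ ($c{\left(h,E \right)} = 73 + E 5 = 73 + 5 E$)
$\left(\left(-25085 - 19407\right) - 900\right) \left(c{\left(224,122 \right)} + M\right) = \left(\left(-25085 - 19407\right) - 900\right) \left(\left(73 + 5 \cdot 122\right) + \frac{56363}{17039}\right) = \left(\left(-25085 - 19407\right) - 900\right) \left(\left(73 + 610\right) + \frac{56363}{17039}\right) = \left(-44492 - 900\right) \left(683 + \frac{56363}{17039}\right) = \left(-45392\right) \frac{11694000}{17039} = - \frac{530814048000}{17039}$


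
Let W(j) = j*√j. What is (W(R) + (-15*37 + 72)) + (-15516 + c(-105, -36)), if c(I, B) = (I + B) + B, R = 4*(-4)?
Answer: -16176 - 64*I ≈ -16176.0 - 64.0*I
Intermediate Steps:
R = -16
W(j) = j^(3/2)
c(I, B) = I + 2*B (c(I, B) = (B + I) + B = I + 2*B)
(W(R) + (-15*37 + 72)) + (-15516 + c(-105, -36)) = ((-16)^(3/2) + (-15*37 + 72)) + (-15516 + (-105 + 2*(-36))) = (-64*I + (-555 + 72)) + (-15516 + (-105 - 72)) = (-64*I - 483) + (-15516 - 177) = (-483 - 64*I) - 15693 = -16176 - 64*I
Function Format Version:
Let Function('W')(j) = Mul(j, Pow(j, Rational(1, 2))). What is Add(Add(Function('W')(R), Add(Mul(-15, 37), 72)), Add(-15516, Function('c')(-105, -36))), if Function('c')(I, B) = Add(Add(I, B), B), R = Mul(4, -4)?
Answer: Add(-16176, Mul(-64, I)) ≈ Add(-16176., Mul(-64.000, I))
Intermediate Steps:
R = -16
Function('W')(j) = Pow(j, Rational(3, 2))
Function('c')(I, B) = Add(I, Mul(2, B)) (Function('c')(I, B) = Add(Add(B, I), B) = Add(I, Mul(2, B)))
Add(Add(Function('W')(R), Add(Mul(-15, 37), 72)), Add(-15516, Function('c')(-105, -36))) = Add(Add(Pow(-16, Rational(3, 2)), Add(Mul(-15, 37), 72)), Add(-15516, Add(-105, Mul(2, -36)))) = Add(Add(Mul(-64, I), Add(-555, 72)), Add(-15516, Add(-105, -72))) = Add(Add(Mul(-64, I), -483), Add(-15516, -177)) = Add(Add(-483, Mul(-64, I)), -15693) = Add(-16176, Mul(-64, I))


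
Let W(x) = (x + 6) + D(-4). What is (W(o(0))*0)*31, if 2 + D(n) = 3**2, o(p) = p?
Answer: 0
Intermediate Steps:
D(n) = 7 (D(n) = -2 + 3**2 = -2 + 9 = 7)
W(x) = 13 + x (W(x) = (x + 6) + 7 = (6 + x) + 7 = 13 + x)
(W(o(0))*0)*31 = ((13 + 0)*0)*31 = (13*0)*31 = 0*31 = 0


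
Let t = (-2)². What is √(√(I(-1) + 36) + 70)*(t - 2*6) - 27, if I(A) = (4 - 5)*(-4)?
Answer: -27 - 8*√(70 + 2*√10) ≈ -96.891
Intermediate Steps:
I(A) = 4 (I(A) = -1*(-4) = 4)
t = 4
√(√(I(-1) + 36) + 70)*(t - 2*6) - 27 = √(√(4 + 36) + 70)*(4 - 2*6) - 27 = √(√40 + 70)*(4 - 12) - 27 = √(2*√10 + 70)*(-8) - 27 = √(70 + 2*√10)*(-8) - 27 = -8*√(70 + 2*√10) - 27 = -27 - 8*√(70 + 2*√10)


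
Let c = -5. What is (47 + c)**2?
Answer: 1764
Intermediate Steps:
(47 + c)**2 = (47 - 5)**2 = 42**2 = 1764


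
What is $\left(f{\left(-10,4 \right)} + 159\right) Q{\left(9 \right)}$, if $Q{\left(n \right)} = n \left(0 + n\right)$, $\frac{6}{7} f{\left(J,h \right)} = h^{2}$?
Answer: $14391$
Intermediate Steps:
$f{\left(J,h \right)} = \frac{7 h^{2}}{6}$
$Q{\left(n \right)} = n^{2}$ ($Q{\left(n \right)} = n n = n^{2}$)
$\left(f{\left(-10,4 \right)} + 159\right) Q{\left(9 \right)} = \left(\frac{7 \cdot 4^{2}}{6} + 159\right) 9^{2} = \left(\frac{7}{6} \cdot 16 + 159\right) 81 = \left(\frac{56}{3} + 159\right) 81 = \frac{533}{3} \cdot 81 = 14391$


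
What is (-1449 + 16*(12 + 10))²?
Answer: 1203409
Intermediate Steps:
(-1449 + 16*(12 + 10))² = (-1449 + 16*22)² = (-1449 + 352)² = (-1097)² = 1203409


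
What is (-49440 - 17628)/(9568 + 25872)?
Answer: -16767/8860 ≈ -1.8924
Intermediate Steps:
(-49440 - 17628)/(9568 + 25872) = -67068/35440 = -67068*1/35440 = -16767/8860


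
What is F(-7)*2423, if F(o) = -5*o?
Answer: 84805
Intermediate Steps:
F(-7)*2423 = -5*(-7)*2423 = 35*2423 = 84805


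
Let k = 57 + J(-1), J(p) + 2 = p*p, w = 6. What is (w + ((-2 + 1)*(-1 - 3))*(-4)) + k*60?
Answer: 3350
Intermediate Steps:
J(p) = -2 + p**2 (J(p) = -2 + p*p = -2 + p**2)
k = 56 (k = 57 + (-2 + (-1)**2) = 57 + (-2 + 1) = 57 - 1 = 56)
(w + ((-2 + 1)*(-1 - 3))*(-4)) + k*60 = (6 + ((-2 + 1)*(-1 - 3))*(-4)) + 56*60 = (6 - 1*(-4)*(-4)) + 3360 = (6 + 4*(-4)) + 3360 = (6 - 16) + 3360 = -10 + 3360 = 3350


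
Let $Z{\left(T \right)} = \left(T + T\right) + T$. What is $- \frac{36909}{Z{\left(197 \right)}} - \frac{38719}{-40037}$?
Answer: $- \frac{484947568}{7887289} \approx -61.485$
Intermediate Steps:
$Z{\left(T \right)} = 3 T$ ($Z{\left(T \right)} = 2 T + T = 3 T$)
$- \frac{36909}{Z{\left(197 \right)}} - \frac{38719}{-40037} = - \frac{36909}{3 \cdot 197} - \frac{38719}{-40037} = - \frac{36909}{591} - - \frac{38719}{40037} = \left(-36909\right) \frac{1}{591} + \frac{38719}{40037} = - \frac{12303}{197} + \frac{38719}{40037} = - \frac{484947568}{7887289}$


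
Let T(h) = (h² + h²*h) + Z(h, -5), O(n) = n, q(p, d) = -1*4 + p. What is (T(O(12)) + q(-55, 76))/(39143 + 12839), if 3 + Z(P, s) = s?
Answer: 1805/51982 ≈ 0.034724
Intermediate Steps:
Z(P, s) = -3 + s
q(p, d) = -4 + p
T(h) = -8 + h² + h³ (T(h) = (h² + h²*h) + (-3 - 5) = (h² + h³) - 8 = -8 + h² + h³)
(T(O(12)) + q(-55, 76))/(39143 + 12839) = ((-8 + 12² + 12³) + (-4 - 55))/(39143 + 12839) = ((-8 + 144 + 1728) - 59)/51982 = (1864 - 59)*(1/51982) = 1805*(1/51982) = 1805/51982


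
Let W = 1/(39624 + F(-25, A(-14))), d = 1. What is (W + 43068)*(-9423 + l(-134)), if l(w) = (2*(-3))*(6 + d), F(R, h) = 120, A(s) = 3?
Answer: -5400396440915/13248 ≈ -4.0764e+8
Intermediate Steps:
W = 1/39744 (W = 1/(39624 + 120) = 1/39744 ≈ 2.5161e-5)
l(w) = -42 (l(w) = (2*(-3))*(6 + 1) = -6*7 = -42)
(W + 43068)*(-9423 + l(-134)) = (1/39744 + 43068)*(-9423 - 42) = (1711694593/39744)*(-9465) = -5400396440915/13248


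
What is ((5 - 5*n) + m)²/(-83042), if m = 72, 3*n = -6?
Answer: -7569/83042 ≈ -0.091147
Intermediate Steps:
n = -2 (n = (⅓)*(-6) = -2)
((5 - 5*n) + m)²/(-83042) = ((5 - 5*(-2)) + 72)²/(-83042) = ((5 + 10) + 72)²*(-1/83042) = (15 + 72)²*(-1/83042) = 87²*(-1/83042) = 7569*(-1/83042) = -7569/83042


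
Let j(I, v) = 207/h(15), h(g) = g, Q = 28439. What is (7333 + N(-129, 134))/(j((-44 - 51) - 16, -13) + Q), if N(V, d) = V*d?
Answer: -49765/142264 ≈ -0.34981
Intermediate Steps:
j(I, v) = 69/5 (j(I, v) = 207/15 = 207*(1/15) = 69/5)
(7333 + N(-129, 134))/(j((-44 - 51) - 16, -13) + Q) = (7333 - 129*134)/(69/5 + 28439) = (7333 - 17286)/(142264/5) = -9953*5/142264 = -49765/142264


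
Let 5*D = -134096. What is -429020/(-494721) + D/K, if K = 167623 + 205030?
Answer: 733037843084/921796324065 ≈ 0.79523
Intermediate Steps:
D = -134096/5 (D = (⅕)*(-134096) = -134096/5 ≈ -26819.)
K = 372653
-429020/(-494721) + D/K = -429020/(-494721) - 134096/5/372653 = -429020*(-1/494721) - 134096/5*1/372653 = 429020/494721 - 134096/1863265 = 733037843084/921796324065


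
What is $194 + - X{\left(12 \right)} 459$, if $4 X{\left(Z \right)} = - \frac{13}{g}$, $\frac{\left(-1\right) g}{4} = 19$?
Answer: $\frac{53009}{304} \approx 174.37$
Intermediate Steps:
$g = -76$ ($g = \left(-4\right) 19 = -76$)
$X{\left(Z \right)} = \frac{13}{304}$ ($X{\left(Z \right)} = \frac{\left(-13\right) \frac{1}{-76}}{4} = \frac{\left(-13\right) \left(- \frac{1}{76}\right)}{4} = \frac{1}{4} \cdot \frac{13}{76} = \frac{13}{304}$)
$194 + - X{\left(12 \right)} 459 = 194 + \left(-1\right) \frac{13}{304} \cdot 459 = 194 - \frac{5967}{304} = \frac{53009}{304}$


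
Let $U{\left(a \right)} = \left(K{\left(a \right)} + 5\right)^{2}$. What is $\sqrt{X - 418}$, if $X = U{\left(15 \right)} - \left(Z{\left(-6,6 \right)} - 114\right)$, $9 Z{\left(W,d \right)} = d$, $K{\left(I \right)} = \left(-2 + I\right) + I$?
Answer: $\frac{\sqrt{7059}}{3} \approx 28.006$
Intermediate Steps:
$K{\left(I \right)} = -2 + 2 I$
$Z{\left(W,d \right)} = \frac{d}{9}$
$U{\left(a \right)} = \left(3 + 2 a\right)^{2}$ ($U{\left(a \right)} = \left(\left(-2 + 2 a\right) + 5\right)^{2} = \left(3 + 2 a\right)^{2}$)
$X = \frac{3607}{3}$ ($X = \left(3 + 2 \cdot 15\right)^{2} - \left(\frac{1}{9} \cdot 6 - 114\right) = \left(3 + 30\right)^{2} - \left(\frac{2}{3} - 114\right) = 33^{2} - - \frac{340}{3} = 1089 + \frac{340}{3} = \frac{3607}{3} \approx 1202.3$)
$\sqrt{X - 418} = \sqrt{\frac{3607}{3} - 418} = \sqrt{\frac{2353}{3}} = \frac{\sqrt{7059}}{3}$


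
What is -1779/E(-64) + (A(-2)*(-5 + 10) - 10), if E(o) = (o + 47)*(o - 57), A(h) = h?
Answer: -42919/2057 ≈ -20.865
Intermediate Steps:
E(o) = (-57 + o)*(47 + o) (E(o) = (47 + o)*(-57 + o) = (-57 + o)*(47 + o))
-1779/E(-64) + (A(-2)*(-5 + 10) - 10) = -1779/(-2679 + (-64)**2 - 10*(-64)) + (-2*(-5 + 10) - 10) = -1779/(-2679 + 4096 + 640) + (-2*5 - 10) = -1779/2057 + (-10 - 10) = -1779*1/2057 - 20 = -1779/2057 - 20 = -42919/2057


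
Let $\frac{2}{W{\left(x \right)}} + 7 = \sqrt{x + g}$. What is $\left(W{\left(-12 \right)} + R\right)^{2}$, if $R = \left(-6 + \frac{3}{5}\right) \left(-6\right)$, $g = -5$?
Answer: $\frac{2 \left(91044 \sqrt{17} + 204307 i\right)}{25 \left(7 \sqrt{17} + 16 i\right)} \approx 1036.0 - 8.0433 i$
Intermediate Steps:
$W{\left(x \right)} = \frac{2}{-7 + \sqrt{-5 + x}}$ ($W{\left(x \right)} = \frac{2}{-7 + \sqrt{x - 5}} = \frac{2}{-7 + \sqrt{-5 + x}}$)
$R = \frac{162}{5}$ ($R = \left(-6 + 3 \cdot \frac{1}{5}\right) \left(-6\right) = \left(-6 + \frac{3}{5}\right) \left(-6\right) = \left(- \frac{27}{5}\right) \left(-6\right) = \frac{162}{5} \approx 32.4$)
$\left(W{\left(-12 \right)} + R\right)^{2} = \left(\frac{2}{-7 + \sqrt{-5 - 12}} + \frac{162}{5}\right)^{2} = \left(\frac{2}{-7 + \sqrt{-17}} + \frac{162}{5}\right)^{2} = \left(\frac{2}{-7 + i \sqrt{17}} + \frac{162}{5}\right)^{2} = \left(\frac{162}{5} + \frac{2}{-7 + i \sqrt{17}}\right)^{2}$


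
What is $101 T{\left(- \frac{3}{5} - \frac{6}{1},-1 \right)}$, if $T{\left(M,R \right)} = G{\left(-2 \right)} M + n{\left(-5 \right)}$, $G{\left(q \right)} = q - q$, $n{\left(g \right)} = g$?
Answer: $-505$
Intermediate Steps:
$G{\left(q \right)} = 0$
$T{\left(M,R \right)} = -5$ ($T{\left(M,R \right)} = 0 M - 5 = 0 - 5 = -5$)
$101 T{\left(- \frac{3}{5} - \frac{6}{1},-1 \right)} = 101 \left(-5\right) = -505$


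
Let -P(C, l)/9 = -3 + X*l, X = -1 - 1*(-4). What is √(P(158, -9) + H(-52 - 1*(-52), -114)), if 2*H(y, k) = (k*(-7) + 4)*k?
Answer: 2*I*√11361 ≈ 213.18*I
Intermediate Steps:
X = 3 (X = -1 + 4 = 3)
P(C, l) = 27 - 27*l (P(C, l) = -9*(-3 + 3*l) = 27 - 27*l)
H(y, k) = k*(4 - 7*k)/2 (H(y, k) = ((k*(-7) + 4)*k)/2 = ((-7*k + 4)*k)/2 = ((4 - 7*k)*k)/2 = (k*(4 - 7*k))/2 = k*(4 - 7*k)/2)
√(P(158, -9) + H(-52 - 1*(-52), -114)) = √((27 - 27*(-9)) + (½)*(-114)*(4 - 7*(-114))) = √((27 + 243) + (½)*(-114)*(4 + 798)) = √(270 + (½)*(-114)*802) = √(270 - 45714) = √(-45444) = 2*I*√11361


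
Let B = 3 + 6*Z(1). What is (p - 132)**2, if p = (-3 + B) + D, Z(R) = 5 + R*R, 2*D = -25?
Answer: 47089/4 ≈ 11772.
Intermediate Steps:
D = -25/2 (D = (1/2)*(-25) = -25/2 ≈ -12.500)
Z(R) = 5 + R**2
B = 39 (B = 3 + 6*(5 + 1**2) = 3 + 6*(5 + 1) = 3 + 6*6 = 3 + 36 = 39)
p = 47/2 (p = (-3 + 39) - 25/2 = 36 - 25/2 = 47/2 ≈ 23.500)
(p - 132)**2 = (47/2 - 132)**2 = (-217/2)**2 = 47089/4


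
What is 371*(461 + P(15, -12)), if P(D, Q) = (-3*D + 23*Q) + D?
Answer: 57505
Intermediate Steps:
P(D, Q) = -2*D + 23*Q
371*(461 + P(15, -12)) = 371*(461 + (-2*15 + 23*(-12))) = 371*(461 + (-30 - 276)) = 371*(461 - 306) = 371*155 = 57505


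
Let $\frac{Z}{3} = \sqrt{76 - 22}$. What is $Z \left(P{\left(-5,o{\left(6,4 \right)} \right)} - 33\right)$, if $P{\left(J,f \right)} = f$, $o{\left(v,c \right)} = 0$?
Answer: $- 297 \sqrt{6} \approx -727.5$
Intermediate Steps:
$Z = 9 \sqrt{6}$ ($Z = 3 \sqrt{76 - 22} = 3 \sqrt{54} = 3 \cdot 3 \sqrt{6} = 9 \sqrt{6} \approx 22.045$)
$Z \left(P{\left(-5,o{\left(6,4 \right)} \right)} - 33\right) = 9 \sqrt{6} \left(0 - 33\right) = 9 \sqrt{6} \left(-33\right) = - 297 \sqrt{6}$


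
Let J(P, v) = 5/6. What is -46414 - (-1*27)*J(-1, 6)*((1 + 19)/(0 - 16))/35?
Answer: -2599229/56 ≈ -46415.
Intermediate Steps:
J(P, v) = 5/6 (J(P, v) = 5*(1/6) = 5/6)
-46414 - (-1*27)*J(-1, 6)*((1 + 19)/(0 - 16))/35 = -46414 - -1*27*(5/6)*((1 + 19)/(0 - 16))/35 = -46414 - (-27*5/6)*(20/(-16))*(1/35) = -46414 - (-45)*(20*(-1/16))*(1/35)/2 = -46414 - (-45)*(-5/4*1/35)/2 = -46414 - (-45)*(-1)/(2*28) = -46414 - 1*45/56 = -46414 - 45/56 = -2599229/56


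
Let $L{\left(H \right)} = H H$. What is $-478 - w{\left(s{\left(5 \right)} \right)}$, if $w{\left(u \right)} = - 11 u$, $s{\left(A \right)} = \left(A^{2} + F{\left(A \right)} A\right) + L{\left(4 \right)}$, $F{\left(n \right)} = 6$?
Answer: $303$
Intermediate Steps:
$L{\left(H \right)} = H^{2}$
$s{\left(A \right)} = 16 + A^{2} + 6 A$ ($s{\left(A \right)} = \left(A^{2} + 6 A\right) + 4^{2} = \left(A^{2} + 6 A\right) + 16 = 16 + A^{2} + 6 A$)
$-478 - w{\left(s{\left(5 \right)} \right)} = -478 - - 11 \left(16 + 5^{2} + 6 \cdot 5\right) = -478 - - 11 \left(16 + 25 + 30\right) = -478 - \left(-11\right) 71 = -478 - -781 = -478 + 781 = 303$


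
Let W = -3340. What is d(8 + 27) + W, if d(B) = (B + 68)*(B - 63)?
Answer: -6224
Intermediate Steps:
d(B) = (-63 + B)*(68 + B) (d(B) = (68 + B)*(-63 + B) = (-63 + B)*(68 + B))
d(8 + 27) + W = (-4284 + (8 + 27)² + 5*(8 + 27)) - 3340 = (-4284 + 35² + 5*35) - 3340 = (-4284 + 1225 + 175) - 3340 = -2884 - 3340 = -6224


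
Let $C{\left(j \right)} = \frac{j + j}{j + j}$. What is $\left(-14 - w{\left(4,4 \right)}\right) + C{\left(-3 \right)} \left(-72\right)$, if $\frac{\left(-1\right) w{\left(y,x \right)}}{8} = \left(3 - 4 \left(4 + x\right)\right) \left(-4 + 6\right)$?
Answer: $-550$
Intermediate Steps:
$w{\left(y,x \right)} = 208 + 64 x$ ($w{\left(y,x \right)} = - 8 \left(3 - 4 \left(4 + x\right)\right) \left(-4 + 6\right) = - 8 \left(3 - \left(16 + 4 x\right)\right) 2 = - 8 \left(-13 - 4 x\right) 2 = - 8 \left(-26 - 8 x\right) = 208 + 64 x$)
$C{\left(j \right)} = 1$ ($C{\left(j \right)} = \frac{2 j}{2 j} = 2 j \frac{1}{2 j} = 1$)
$\left(-14 - w{\left(4,4 \right)}\right) + C{\left(-3 \right)} \left(-72\right) = \left(-14 - \left(208 + 64 \cdot 4\right)\right) + 1 \left(-72\right) = \left(-14 - \left(208 + 256\right)\right) - 72 = \left(-14 - 464\right) - 72 = -478 - 72 = -550$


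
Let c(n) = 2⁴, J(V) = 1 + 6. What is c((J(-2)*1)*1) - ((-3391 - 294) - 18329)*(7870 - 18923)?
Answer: -243320726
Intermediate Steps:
J(V) = 7
c(n) = 16
c((J(-2)*1)*1) - ((-3391 - 294) - 18329)*(7870 - 18923) = 16 - ((-3391 - 294) - 18329)*(7870 - 18923) = 16 - (-3685 - 18329)*(-11053) = 16 - (-22014)*(-11053) = 16 - 1*243320742 = 16 - 243320742 = -243320726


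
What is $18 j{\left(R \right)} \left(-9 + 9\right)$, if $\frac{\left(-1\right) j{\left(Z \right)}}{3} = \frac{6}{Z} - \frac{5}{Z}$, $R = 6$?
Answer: $0$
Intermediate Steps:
$j{\left(Z \right)} = - \frac{3}{Z}$ ($j{\left(Z \right)} = - 3 \left(\frac{6}{Z} - \frac{5}{Z}\right) = - \frac{3}{Z}$)
$18 j{\left(R \right)} \left(-9 + 9\right) = 18 \left(- \frac{3}{6}\right) \left(-9 + 9\right) = 18 \left(\left(-3\right) \frac{1}{6}\right) 0 = 18 \left(- \frac{1}{2}\right) 0 = \left(-9\right) 0 = 0$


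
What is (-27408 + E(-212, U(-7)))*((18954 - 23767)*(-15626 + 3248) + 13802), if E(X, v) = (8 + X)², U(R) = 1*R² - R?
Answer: 846642160128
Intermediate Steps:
U(R) = R² - R
(-27408 + E(-212, U(-7)))*((18954 - 23767)*(-15626 + 3248) + 13802) = (-27408 + (8 - 212)²)*((18954 - 23767)*(-15626 + 3248) + 13802) = (-27408 + (-204)²)*(-4813*(-12378) + 13802) = (-27408 + 41616)*(59575314 + 13802) = 14208*59589116 = 846642160128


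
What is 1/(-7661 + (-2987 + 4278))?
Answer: -1/6370 ≈ -0.00015699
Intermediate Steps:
1/(-7661 + (-2987 + 4278)) = 1/(-7661 + 1291) = 1/(-6370) = -1/6370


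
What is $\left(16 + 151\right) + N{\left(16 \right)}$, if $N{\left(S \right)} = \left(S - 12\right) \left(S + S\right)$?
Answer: $295$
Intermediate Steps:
$N{\left(S \right)} = 2 S \left(-12 + S\right)$ ($N{\left(S \right)} = \left(-12 + S\right) 2 S = 2 S \left(-12 + S\right)$)
$\left(16 + 151\right) + N{\left(16 \right)} = \left(16 + 151\right) + 2 \cdot 16 \left(-12 + 16\right) = 167 + 2 \cdot 16 \cdot 4 = 167 + 128 = 295$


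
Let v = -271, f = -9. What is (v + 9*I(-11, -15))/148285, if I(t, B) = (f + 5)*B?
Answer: 269/148285 ≈ 0.0018141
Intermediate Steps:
I(t, B) = -4*B (I(t, B) = (-9 + 5)*B = -4*B)
(v + 9*I(-11, -15))/148285 = (-271 + 9*(-4*(-15)))/148285 = (-271 + 9*60)*(1/148285) = (-271 + 540)*(1/148285) = 269*(1/148285) = 269/148285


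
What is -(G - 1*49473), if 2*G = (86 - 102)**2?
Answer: 49345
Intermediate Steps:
G = 128 (G = (86 - 102)**2/2 = (1/2)*(-16)**2 = (1/2)*256 = 128)
-(G - 1*49473) = -(128 - 1*49473) = -(128 - 49473) = -1*(-49345) = 49345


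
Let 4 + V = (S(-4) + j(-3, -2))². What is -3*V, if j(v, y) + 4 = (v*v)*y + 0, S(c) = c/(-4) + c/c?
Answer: -1188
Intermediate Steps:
S(c) = 1 - c/4 (S(c) = c*(-¼) + 1 = -c/4 + 1 = 1 - c/4)
j(v, y) = -4 + y*v² (j(v, y) = -4 + ((v*v)*y + 0) = -4 + (v²*y + 0) = -4 + (y*v² + 0) = -4 + y*v²)
V = 396 (V = -4 + ((1 - ¼*(-4)) + (-4 - 2*(-3)²))² = -4 + ((1 + 1) + (-4 - 2*9))² = -4 + (2 + (-4 - 18))² = -4 + (2 - 22)² = -4 + (-20)² = -4 + 400 = 396)
-3*V = -3*396 = -1188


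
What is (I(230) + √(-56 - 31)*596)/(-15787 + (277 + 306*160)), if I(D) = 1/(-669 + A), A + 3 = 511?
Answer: -1/5385450 + 298*I*√87/16725 ≈ -1.8569e-7 + 0.16619*I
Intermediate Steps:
A = 508 (A = -3 + 511 = 508)
I(D) = -1/161 (I(D) = 1/(-669 + 508) = 1/(-161) = -1/161)
(I(230) + √(-56 - 31)*596)/(-15787 + (277 + 306*160)) = (-1/161 + √(-56 - 31)*596)/(-15787 + (277 + 306*160)) = (-1/161 + √(-87)*596)/(-15787 + (277 + 48960)) = (-1/161 + (I*√87)*596)/(-15787 + 49237) = (-1/161 + 596*I*√87)/33450 = (-1/161 + 596*I*√87)*(1/33450) = -1/5385450 + 298*I*√87/16725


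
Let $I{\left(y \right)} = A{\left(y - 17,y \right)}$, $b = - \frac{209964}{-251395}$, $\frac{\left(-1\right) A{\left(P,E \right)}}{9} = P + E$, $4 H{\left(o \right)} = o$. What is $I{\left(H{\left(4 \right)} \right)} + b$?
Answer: $\frac{34148289}{251395} \approx 135.84$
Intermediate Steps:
$H{\left(o \right)} = \frac{o}{4}$
$A{\left(P,E \right)} = - 9 E - 9 P$ ($A{\left(P,E \right)} = - 9 \left(P + E\right) = - 9 \left(E + P\right) = - 9 E - 9 P$)
$b = \frac{209964}{251395}$ ($b = \left(-209964\right) \left(- \frac{1}{251395}\right) = \frac{209964}{251395} \approx 0.8352$)
$I{\left(y \right)} = 153 - 18 y$ ($I{\left(y \right)} = - 9 y - 9 \left(y - 17\right) = - 9 y - 9 \left(-17 + y\right) = - 9 y - \left(-153 + 9 y\right) = 153 - 18 y$)
$I{\left(H{\left(4 \right)} \right)} + b = \left(153 - 18 \cdot \frac{1}{4} \cdot 4\right) + \frac{209964}{251395} = \left(153 - 18\right) + \frac{209964}{251395} = 135 + \frac{209964}{251395} = \frac{34148289}{251395}$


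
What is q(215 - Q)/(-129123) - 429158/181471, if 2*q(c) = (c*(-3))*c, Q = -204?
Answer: -57118525/175521198 ≈ -0.32542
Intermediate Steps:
q(c) = -3*c²/2 (q(c) = ((c*(-3))*c)/2 = ((-3*c)*c)/2 = (-3*c²)/2 = -3*c²/2)
q(215 - Q)/(-129123) - 429158/181471 = -3*(215 - 1*(-204))²/2/(-129123) - 429158/181471 = -3*(215 + 204)²/2*(-1/129123) - 429158*1/181471 = -3/2*419²*(-1/129123) - 4822/2039 = -3/2*175561*(-1/129123) - 4822/2039 = -526683/2*(-1/129123) - 4822/2039 = 175561/86082 - 4822/2039 = -57118525/175521198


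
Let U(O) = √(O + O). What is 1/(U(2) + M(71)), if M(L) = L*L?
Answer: 1/5043 ≈ 0.00019829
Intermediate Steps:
M(L) = L²
U(O) = √2*√O (U(O) = √(2*O) = √2*√O)
1/(U(2) + M(71)) = 1/(√2*√2 + 71²) = 1/(2 + 5041) = 1/5043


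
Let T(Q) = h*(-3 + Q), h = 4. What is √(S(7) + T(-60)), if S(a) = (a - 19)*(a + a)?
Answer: 2*I*√105 ≈ 20.494*I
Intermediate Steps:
S(a) = 2*a*(-19 + a) (S(a) = (-19 + a)*(2*a) = 2*a*(-19 + a))
T(Q) = -12 + 4*Q (T(Q) = 4*(-3 + Q) = -12 + 4*Q)
√(S(7) + T(-60)) = √(2*7*(-19 + 7) + (-12 + 4*(-60))) = √(2*7*(-12) + (-12 - 240)) = √(-168 - 252) = √(-420) = 2*I*√105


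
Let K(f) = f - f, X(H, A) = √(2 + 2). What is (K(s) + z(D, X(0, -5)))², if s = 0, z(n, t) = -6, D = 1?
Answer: 36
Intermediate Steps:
X(H, A) = 2 (X(H, A) = √4 = 2)
K(f) = 0
(K(s) + z(D, X(0, -5)))² = (0 - 6)² = (-6)² = 36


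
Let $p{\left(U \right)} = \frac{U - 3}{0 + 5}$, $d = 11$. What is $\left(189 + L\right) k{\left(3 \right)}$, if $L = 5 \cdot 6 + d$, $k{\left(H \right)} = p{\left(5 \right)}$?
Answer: $92$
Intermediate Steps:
$p{\left(U \right)} = - \frac{3}{5} + \frac{U}{5}$ ($p{\left(U \right)} = \frac{-3 + U}{5} = \left(-3 + U\right) \frac{1}{5} = - \frac{3}{5} + \frac{U}{5}$)
$k{\left(H \right)} = \frac{2}{5}$ ($k{\left(H \right)} = - \frac{3}{5} + \frac{1}{5} \cdot 5 = - \frac{3}{5} + 1 = \frac{2}{5}$)
$L = 41$ ($L = 5 \cdot 6 + 11 = 30 + 11 = 41$)
$\left(189 + L\right) k{\left(3 \right)} = \left(189 + 41\right) \frac{2}{5} = 230 \cdot \frac{2}{5} = 92$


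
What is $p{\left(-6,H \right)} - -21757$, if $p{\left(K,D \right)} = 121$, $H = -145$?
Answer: $21878$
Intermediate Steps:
$p{\left(-6,H \right)} - -21757 = 121 - -21757 = 121 + 21757 = 21878$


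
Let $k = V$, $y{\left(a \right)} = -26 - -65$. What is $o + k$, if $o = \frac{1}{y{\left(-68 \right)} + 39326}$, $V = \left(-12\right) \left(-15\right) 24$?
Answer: $\frac{170056801}{39365} \approx 4320.0$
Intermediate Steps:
$y{\left(a \right)} = 39$ ($y{\left(a \right)} = -26 + 65 = 39$)
$V = 4320$ ($V = 180 \cdot 24 = 4320$)
$k = 4320$
$o = \frac{1}{39365}$ ($o = \frac{1}{39 + 39326} = \frac{1}{39365} \approx 2.5403 \cdot 10^{-5}$)
$o + k = \frac{1}{39365} + 4320 = \frac{170056801}{39365}$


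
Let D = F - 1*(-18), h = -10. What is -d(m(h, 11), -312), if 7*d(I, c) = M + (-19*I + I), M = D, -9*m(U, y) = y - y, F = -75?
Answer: 57/7 ≈ 8.1429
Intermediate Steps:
m(U, y) = 0 (m(U, y) = -(y - y)/9 = -1/9*0 = 0)
D = -57 (D = -75 - 1*(-18) = -75 + 18 = -57)
M = -57
d(I, c) = -57/7 - 18*I/7 (d(I, c) = (-57 + (-19*I + I))/7 = (-57 - 18*I)/7 = -57/7 - 18*I/7)
-d(m(h, 11), -312) = -(-57/7 - 18/7*0) = -(-57/7 + 0) = -1*(-57/7) = 57/7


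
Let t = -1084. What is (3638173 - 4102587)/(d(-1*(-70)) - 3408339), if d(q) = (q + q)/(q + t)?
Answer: 235457898/1728027943 ≈ 0.13626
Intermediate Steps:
d(q) = 2*q/(-1084 + q) (d(q) = (q + q)/(q - 1084) = (2*q)/(-1084 + q) = 2*q/(-1084 + q))
(3638173 - 4102587)/(d(-1*(-70)) - 3408339) = (3638173 - 4102587)/(2*(-1*(-70))/(-1084 - 1*(-70)) - 3408339) = -464414/(2*70/(-1084 + 70) - 3408339) = -464414/(2*70/(-1014) - 3408339) = -464414/(2*70*(-1/1014) - 3408339) = -464414/(-70/507 - 3408339) = -464414/(-1728027943/507) = -464414*(-507/1728027943) = 235457898/1728027943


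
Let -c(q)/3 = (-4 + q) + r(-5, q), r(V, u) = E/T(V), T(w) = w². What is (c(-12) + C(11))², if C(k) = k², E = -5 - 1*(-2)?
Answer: 17926756/625 ≈ 28683.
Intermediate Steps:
E = -3 (E = -5 + 2 = -3)
r(V, u) = -3/V²
c(q) = 309/25 - 3*q (c(q) = -3*((-4 + q) - 3/(-5)²) = -3*((-4 + q) - 3*1/25) = -3*((-4 + q) - 3/25) = -3*(-103/25 + q) = 309/25 - 3*q)
(c(-12) + C(11))² = ((309/25 - 3*(-12)) + 11²)² = ((309/25 + 36) + 121)² = (1209/25 + 121)² = (4234/25)² = 17926756/625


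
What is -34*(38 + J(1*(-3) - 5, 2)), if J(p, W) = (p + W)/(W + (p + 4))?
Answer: -1394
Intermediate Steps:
J(p, W) = (W + p)/(4 + W + p) (J(p, W) = (W + p)/(W + (4 + p)) = (W + p)/(4 + W + p))
-34*(38 + J(1*(-3) - 5, 2)) = -34*(38 + (2 + (1*(-3) - 5))/(4 + 2 + (1*(-3) - 5))) = -34*(38 + (2 + (-3 - 5))/(4 + 2 + (-3 - 5))) = -34*(38 + (2 - 8)/(4 + 2 - 8)) = -34*(38 - 6/(-2)) = -34*(38 - ½*(-6)) = -34*(38 + 3) = -34*41 = -1394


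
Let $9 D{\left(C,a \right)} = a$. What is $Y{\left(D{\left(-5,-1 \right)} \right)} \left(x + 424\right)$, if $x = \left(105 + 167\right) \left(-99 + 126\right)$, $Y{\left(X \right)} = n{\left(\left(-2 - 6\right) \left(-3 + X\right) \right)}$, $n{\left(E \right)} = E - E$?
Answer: $0$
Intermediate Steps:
$D{\left(C,a \right)} = \frac{a}{9}$
$n{\left(E \right)} = 0$
$Y{\left(X \right)} = 0$
$x = 7344$ ($x = 272 \cdot 27 = 7344$)
$Y{\left(D{\left(-5,-1 \right)} \right)} \left(x + 424\right) = 0 \left(7344 + 424\right) = 0 \cdot 7768 = 0$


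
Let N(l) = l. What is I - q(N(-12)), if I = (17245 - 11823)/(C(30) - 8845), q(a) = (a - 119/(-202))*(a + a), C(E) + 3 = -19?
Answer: -245808842/895567 ≈ -274.47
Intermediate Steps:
C(E) = -22 (C(E) = -3 - 19 = -22)
q(a) = 2*a*(119/202 + a) (q(a) = (a - 119*(-1/202))*(2*a) = (a + 119/202)*(2*a) = (119/202 + a)*(2*a) = 2*a*(119/202 + a))
I = -5422/8867 (I = (17245 - 11823)/(-22 - 8845) = 5422/(-8867) = 5422*(-1/8867) = -5422/8867 ≈ -0.61148)
I - q(N(-12)) = -5422/8867 - (-12)*(119 + 202*(-12))/101 = -5422/8867 - (-12)*(119 - 2424)/101 = -5422/8867 - (-12)*(-2305)/101 = -5422/8867 - 1*27660/101 = -5422/8867 - 27660/101 = -245808842/895567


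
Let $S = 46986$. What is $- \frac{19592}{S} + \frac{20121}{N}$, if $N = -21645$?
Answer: $- \frac{76081897}{56500665} \approx -1.3466$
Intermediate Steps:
$- \frac{19592}{S} + \frac{20121}{N} = - \frac{19592}{46986} + \frac{20121}{-21645} = \left(-19592\right) \frac{1}{46986} + 20121 \left(- \frac{1}{21645}\right) = - \frac{9796}{23493} - \frac{6707}{7215} = - \frac{76081897}{56500665}$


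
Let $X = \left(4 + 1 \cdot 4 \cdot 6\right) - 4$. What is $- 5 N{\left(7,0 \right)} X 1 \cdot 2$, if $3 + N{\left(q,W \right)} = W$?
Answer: $720$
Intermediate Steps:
$N{\left(q,W \right)} = -3 + W$
$X = 24$ ($X = \left(4 + 4 \cdot 6\right) - 4 = \left(4 + 24\right) - 4 = 28 - 4 = 24$)
$- 5 N{\left(7,0 \right)} X 1 \cdot 2 = - 5 \left(-3 + 0\right) 24 \cdot 1 \cdot 2 = \left(-5\right) \left(-3\right) 24 \cdot 2 = 15 \cdot 48 = 720$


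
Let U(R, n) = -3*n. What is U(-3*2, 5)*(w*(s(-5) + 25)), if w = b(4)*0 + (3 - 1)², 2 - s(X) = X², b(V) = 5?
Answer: -120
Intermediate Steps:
s(X) = 2 - X²
w = 4 (w = 5*0 + (3 - 1)² = 0 + 2² = 0 + 4 = 4)
U(-3*2, 5)*(w*(s(-5) + 25)) = (-3*5)*(4*((2 - 1*(-5)²) + 25)) = -60*((2 - 1*25) + 25) = -60*((2 - 25) + 25) = -60*(-23 + 25) = -60*2 = -15*8 = -120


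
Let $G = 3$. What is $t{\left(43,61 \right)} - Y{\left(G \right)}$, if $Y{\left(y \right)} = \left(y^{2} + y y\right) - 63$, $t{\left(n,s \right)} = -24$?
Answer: $21$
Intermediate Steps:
$Y{\left(y \right)} = -63 + 2 y^{2}$ ($Y{\left(y \right)} = \left(y^{2} + y^{2}\right) - 63 = 2 y^{2} - 63 = -63 + 2 y^{2}$)
$t{\left(43,61 \right)} - Y{\left(G \right)} = -24 - \left(-63 + 2 \cdot 3^{2}\right) = -24 - \left(-63 + 2 \cdot 9\right) = -24 - \left(-63 + 18\right) = -24 - -45 = -24 + 45 = 21$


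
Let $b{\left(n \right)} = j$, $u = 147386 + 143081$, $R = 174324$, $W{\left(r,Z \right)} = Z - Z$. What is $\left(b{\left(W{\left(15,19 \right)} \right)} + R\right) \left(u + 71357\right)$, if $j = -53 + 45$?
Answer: $63071712384$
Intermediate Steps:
$W{\left(r,Z \right)} = 0$
$u = 290467$
$j = -8$
$b{\left(n \right)} = -8$
$\left(b{\left(W{\left(15,19 \right)} \right)} + R\right) \left(u + 71357\right) = \left(-8 + 174324\right) \left(290467 + 71357\right) = 174316 \cdot 361824 = 63071712384$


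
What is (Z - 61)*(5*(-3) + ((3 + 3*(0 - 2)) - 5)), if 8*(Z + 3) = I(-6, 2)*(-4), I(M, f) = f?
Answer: 1495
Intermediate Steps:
Z = -4 (Z = -3 + (2*(-4))/8 = -3 + (1/8)*(-8) = -3 - 1 = -4)
(Z - 61)*(5*(-3) + ((3 + 3*(0 - 2)) - 5)) = (-4 - 61)*(5*(-3) + ((3 + 3*(0 - 2)) - 5)) = -65*(-15 + ((3 + 3*(-2)) - 5)) = -65*(-15 + ((3 - 6) - 5)) = -65*(-15 + (-3 - 5)) = -65*(-15 - 8) = -65*(-23) = 1495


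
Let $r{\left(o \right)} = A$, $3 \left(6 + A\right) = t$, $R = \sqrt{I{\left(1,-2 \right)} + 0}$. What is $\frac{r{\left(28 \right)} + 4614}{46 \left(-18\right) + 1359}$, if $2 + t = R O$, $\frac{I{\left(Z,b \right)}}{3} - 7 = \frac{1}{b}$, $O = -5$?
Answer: $\frac{13822}{1593} - \frac{5 \sqrt{78}}{3186} \approx 8.6629$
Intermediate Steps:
$I{\left(Z,b \right)} = 21 + \frac{3}{b}$
$R = \frac{\sqrt{78}}{2}$ ($R = \sqrt{\left(21 + \frac{3}{-2}\right) + 0} = \sqrt{\left(21 + 3 \left(- \frac{1}{2}\right)\right) + 0} = \sqrt{\left(21 - \frac{3}{2}\right) + 0} = \sqrt{\frac{39}{2} + 0} = \sqrt{\frac{39}{2}} = \frac{\sqrt{78}}{2} \approx 4.4159$)
$t = -2 - \frac{5 \sqrt{78}}{2}$ ($t = -2 + \frac{\sqrt{78}}{2} \left(-5\right) = -2 - \frac{5 \sqrt{78}}{2} \approx -24.079$)
$A = - \frac{20}{3} - \frac{5 \sqrt{78}}{6}$ ($A = -6 + \frac{-2 - \frac{5 \sqrt{78}}{2}}{3} = -6 - \left(\frac{2}{3} + \frac{5 \sqrt{78}}{6}\right) = - \frac{20}{3} - \frac{5 \sqrt{78}}{6} \approx -14.026$)
$r{\left(o \right)} = - \frac{20}{3} - \frac{5 \sqrt{78}}{6}$
$\frac{r{\left(28 \right)} + 4614}{46 \left(-18\right) + 1359} = \frac{\left(- \frac{20}{3} - \frac{5 \sqrt{78}}{6}\right) + 4614}{46 \left(-18\right) + 1359} = \frac{\frac{13822}{3} - \frac{5 \sqrt{78}}{6}}{-828 + 1359} = \frac{\frac{13822}{3} - \frac{5 \sqrt{78}}{6}}{531} = \left(\frac{13822}{3} - \frac{5 \sqrt{78}}{6}\right) \frac{1}{531} = \frac{13822}{1593} - \frac{5 \sqrt{78}}{3186}$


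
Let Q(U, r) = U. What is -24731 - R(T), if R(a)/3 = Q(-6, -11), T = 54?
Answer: -24713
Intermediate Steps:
R(a) = -18 (R(a) = 3*(-6) = -18)
-24731 - R(T) = -24731 - 1*(-18) = -24731 + 18 = -24713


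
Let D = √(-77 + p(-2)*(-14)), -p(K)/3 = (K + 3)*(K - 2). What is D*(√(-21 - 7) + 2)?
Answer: -14*√35 + 14*I*√5 ≈ -82.825 + 31.305*I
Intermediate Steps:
p(K) = -3*(-2 + K)*(3 + K) (p(K) = -3*(K + 3)*(K - 2) = -3*(3 + K)*(-2 + K) = -3*(-2 + K)*(3 + K))
D = 7*I*√5 (D = √(-77 + (18 - 3*(-2) - 3*(-2)²)*(-14)) = √(-77 + (18 + 6 - 3*4)*(-14)) = √(-77 + (18 + 6 - 12)*(-14)) = √(-77 + 12*(-14)) = √(-77 - 168) = √(-245) = 7*I*√5 ≈ 15.652*I)
D*(√(-21 - 7) + 2) = (7*I*√5)*(√(-21 - 7) + 2) = (7*I*√5)*(√(-28) + 2) = (7*I*√5)*(2*I*√7 + 2) = (7*I*√5)*(2 + 2*I*√7) = 7*I*√5*(2 + 2*I*√7)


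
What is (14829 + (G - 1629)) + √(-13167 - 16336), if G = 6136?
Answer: 19336 + I*√29503 ≈ 19336.0 + 171.76*I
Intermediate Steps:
(14829 + (G - 1629)) + √(-13167 - 16336) = (14829 + (6136 - 1629)) + √(-13167 - 16336) = (14829 + 4507) + √(-29503) = 19336 + I*√29503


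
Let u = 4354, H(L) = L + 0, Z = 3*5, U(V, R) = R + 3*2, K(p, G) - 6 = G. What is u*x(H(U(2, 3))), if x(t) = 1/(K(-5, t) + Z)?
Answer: 2177/15 ≈ 145.13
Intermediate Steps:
K(p, G) = 6 + G
U(V, R) = 6 + R (U(V, R) = R + 6 = 6 + R)
Z = 15
H(L) = L
x(t) = 1/(21 + t) (x(t) = 1/((6 + t) + 15) = 1/(21 + t))
u*x(H(U(2, 3))) = 4354/(21 + (6 + 3)) = 4354/(21 + 9) = 4354/30 = 4354*(1/30) = 2177/15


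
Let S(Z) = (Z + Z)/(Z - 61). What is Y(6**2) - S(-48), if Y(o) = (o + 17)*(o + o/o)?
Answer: 213653/109 ≈ 1960.1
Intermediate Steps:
S(Z) = 2*Z/(-61 + Z) (S(Z) = (2*Z)/(-61 + Z) = 2*Z/(-61 + Z))
Y(o) = (1 + o)*(17 + o) (Y(o) = (17 + o)*(o + 1) = (17 + o)*(1 + o) = (1 + o)*(17 + o))
Y(6**2) - S(-48) = (17 + (6**2)**2 + 18*6**2) - 2*(-48)/(-61 - 48) = (17 + 36**2 + 18*36) - 2*(-48)/(-109) = (17 + 1296 + 648) - 2*(-48)*(-1)/109 = 1961 - 1*96/109 = 1961 - 96/109 = 213653/109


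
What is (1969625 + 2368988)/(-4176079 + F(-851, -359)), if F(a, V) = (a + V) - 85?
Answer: -4338613/4177374 ≈ -1.0386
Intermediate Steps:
F(a, V) = -85 + V + a (F(a, V) = (V + a) - 85 = -85 + V + a)
(1969625 + 2368988)/(-4176079 + F(-851, -359)) = (1969625 + 2368988)/(-4176079 + (-85 - 359 - 851)) = 4338613/(-4176079 - 1295) = 4338613/(-4177374) = 4338613*(-1/4177374) = -4338613/4177374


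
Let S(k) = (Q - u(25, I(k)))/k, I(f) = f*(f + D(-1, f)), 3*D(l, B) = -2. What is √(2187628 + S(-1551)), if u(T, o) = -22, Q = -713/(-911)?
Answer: √4367509115100984633/1412961 ≈ 1479.1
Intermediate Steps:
D(l, B) = -⅔ (D(l, B) = (⅓)*(-2) = -⅔)
I(f) = f*(-⅔ + f) (I(f) = f*(f - ⅔) = f*(-⅔ + f))
Q = 713/911 (Q = -713*(-1/911) = 713/911 ≈ 0.78266)
S(k) = 20755/(911*k) (S(k) = (713/911 - 1*(-22))/k = (713/911 + 22)/k = 20755/(911*k))
√(2187628 + S(-1551)) = √(2187628 + (20755/911)/(-1551)) = √(2187628 + (20755/911)*(-1/1551)) = √(2187628 - 20755/1412961) = √(3091033025753/1412961) = √4367509115100984633/1412961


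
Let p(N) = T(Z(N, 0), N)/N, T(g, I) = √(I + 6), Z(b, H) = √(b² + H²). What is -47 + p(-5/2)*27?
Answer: -47 - 27*√14/5 ≈ -67.205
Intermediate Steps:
Z(b, H) = √(H² + b²)
T(g, I) = √(6 + I)
p(N) = √(6 + N)/N
-47 + p(-5/2)*27 = -47 + (√(6 - 5/2)/((-5/2)))*27 = -47 + (√(6 - 5*½)/((-5*½)))*27 = -47 + (√(6 - 5/2)/(-5/2))*27 = -47 - √14/5*27 = -47 - 27*√14/5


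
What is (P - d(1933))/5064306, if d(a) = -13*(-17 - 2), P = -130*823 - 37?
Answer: -17879/844051 ≈ -0.021182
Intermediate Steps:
P = -107027 (P = -106990 - 37 = -107027)
d(a) = 247 (d(a) = -13*(-19) = 247)
(P - d(1933))/5064306 = (-107027 - 1*247)/5064306 = (-107027 - 247)*(1/5064306) = -107274*1/5064306 = -17879/844051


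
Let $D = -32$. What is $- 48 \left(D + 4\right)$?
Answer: $1344$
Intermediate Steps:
$- 48 \left(D + 4\right) = - 48 \left(-32 + 4\right) = \left(-48\right) \left(-28\right) = 1344$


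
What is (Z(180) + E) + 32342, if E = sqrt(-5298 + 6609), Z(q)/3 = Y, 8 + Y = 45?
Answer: 32453 + sqrt(1311) ≈ 32489.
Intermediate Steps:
Y = 37 (Y = -8 + 45 = 37)
Z(q) = 111 (Z(q) = 3*37 = 111)
E = sqrt(1311) ≈ 36.208
(Z(180) + E) + 32342 = (111 + sqrt(1311)) + 32342 = 32453 + sqrt(1311)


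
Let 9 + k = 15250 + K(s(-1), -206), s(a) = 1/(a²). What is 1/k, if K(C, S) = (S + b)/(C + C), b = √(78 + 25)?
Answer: 60552/916636073 - 2*√103/916636073 ≈ 6.6037e-5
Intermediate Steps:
s(a) = a⁻²
b = √103 ≈ 10.149
K(C, S) = (S + √103)/(2*C) (K(C, S) = (S + √103)/(C + C) = (S + √103)/((2*C)) = (S + √103)*(1/(2*C)) = (S + √103)/(2*C))
k = 15138 + √103/2 (k = -9 + (15250 + (-206 + √103)/(2*((-1)⁻²))) = -9 + (15250 + (½)*(-206 + √103)/1) = -9 + (15250 + (½)*1*(-206 + √103)) = -9 + (15250 + (-103 + √103/2)) = -9 + (15147 + √103/2) = 15138 + √103/2 ≈ 15143.)
1/k = 1/(15138 + √103/2)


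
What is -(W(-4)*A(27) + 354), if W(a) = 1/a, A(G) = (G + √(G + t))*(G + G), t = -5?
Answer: 21/2 + 27*√22/2 ≈ 73.821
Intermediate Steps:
A(G) = 2*G*(G + √(-5 + G)) (A(G) = (G + √(G - 5))*(G + G) = (G + √(-5 + G))*(2*G) = 2*G*(G + √(-5 + G)))
-(W(-4)*A(27) + 354) = -((2*27*(27 + √(-5 + 27)))/(-4) + 354) = -(-27*(27 + √22)/2 + 354) = -(-(1458 + 54*√22)/4 + 354) = -((-729/2 - 27*√22/2) + 354) = -(-21/2 - 27*√22/2) = 21/2 + 27*√22/2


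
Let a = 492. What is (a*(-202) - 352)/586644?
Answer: -24934/146661 ≈ -0.17001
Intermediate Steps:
(a*(-202) - 352)/586644 = (492*(-202) - 352)/586644 = (-99384 - 352)*(1/586644) = -99736*1/586644 = -24934/146661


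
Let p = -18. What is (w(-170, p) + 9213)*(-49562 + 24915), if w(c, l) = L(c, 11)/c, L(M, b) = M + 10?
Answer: -3860632139/17 ≈ -2.2710e+8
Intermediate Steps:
L(M, b) = 10 + M
w(c, l) = (10 + c)/c
(w(-170, p) + 9213)*(-49562 + 24915) = ((10 - 170)/(-170) + 9213)*(-49562 + 24915) = (-1/170*(-160) + 9213)*(-24647) = (16/17 + 9213)*(-24647) = (156637/17)*(-24647) = -3860632139/17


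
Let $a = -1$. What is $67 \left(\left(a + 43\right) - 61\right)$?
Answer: $-1273$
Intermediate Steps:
$67 \left(\left(a + 43\right) - 61\right) = 67 \left(\left(-1 + 43\right) - 61\right) = 67 \left(42 - 61\right) = 67 \left(-19\right) = -1273$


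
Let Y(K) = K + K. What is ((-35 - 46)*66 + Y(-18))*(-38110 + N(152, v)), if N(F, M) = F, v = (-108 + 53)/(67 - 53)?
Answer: 204289956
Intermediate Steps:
v = -55/14 ≈ -3.9286
Y(K) = 2*K
((-35 - 46)*66 + Y(-18))*(-38110 + N(152, v)) = ((-35 - 46)*66 + 2*(-18))*(-38110 + 152) = (-81*66 - 36)*(-37958) = (-5346 - 36)*(-37958) = -5382*(-37958) = 204289956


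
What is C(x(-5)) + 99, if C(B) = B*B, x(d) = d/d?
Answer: 100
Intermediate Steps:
x(d) = 1
C(B) = B**2
C(x(-5)) + 99 = 1**2 + 99 = 1 + 99 = 100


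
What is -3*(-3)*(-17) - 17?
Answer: -170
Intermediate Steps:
-3*(-3)*(-17) - 17 = 9*(-17) - 17 = -153 - 17 = -170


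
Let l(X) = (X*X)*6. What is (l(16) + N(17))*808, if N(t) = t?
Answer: 1254824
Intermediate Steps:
l(X) = 6*X² (l(X) = X²*6 = 6*X²)
(l(16) + N(17))*808 = (6*16² + 17)*808 = (6*256 + 17)*808 = (1536 + 17)*808 = 1553*808 = 1254824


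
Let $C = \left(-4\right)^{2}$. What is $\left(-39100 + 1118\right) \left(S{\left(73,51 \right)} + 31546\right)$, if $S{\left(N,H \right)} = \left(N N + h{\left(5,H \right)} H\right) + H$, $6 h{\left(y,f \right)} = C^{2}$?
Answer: $-1485172164$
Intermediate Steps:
$C = 16$
$h{\left(y,f \right)} = \frac{128}{3}$ ($h{\left(y,f \right)} = \frac{16^{2}}{6} = \frac{1}{6} \cdot 256 = \frac{128}{3}$)
$S{\left(N,H \right)} = N^{2} + \frac{131 H}{3}$ ($S{\left(N,H \right)} = \left(N N + \frac{128 H}{3}\right) + H = \left(N^{2} + \frac{128 H}{3}\right) + H = N^{2} + \frac{131 H}{3}$)
$\left(-39100 + 1118\right) \left(S{\left(73,51 \right)} + 31546\right) = \left(-39100 + 1118\right) \left(\left(73^{2} + \frac{131}{3} \cdot 51\right) + 31546\right) = - 37982 \left(\left(5329 + 2227\right) + 31546\right) = - 37982 \left(7556 + 31546\right) = \left(-37982\right) 39102 = -1485172164$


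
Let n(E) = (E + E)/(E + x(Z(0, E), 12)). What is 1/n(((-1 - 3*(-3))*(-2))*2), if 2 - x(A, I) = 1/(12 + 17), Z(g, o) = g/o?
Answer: 871/1856 ≈ 0.46929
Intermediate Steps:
x(A, I) = 57/29 (x(A, I) = 2 - 1/(12 + 17) = 2 - 1/29 = 57/29)
n(E) = 2*E/(57/29 + E) (n(E) = (E + E)/(E + 57/29) = (2*E)/(57/29 + E) = 2*E/(57/29 + E))
1/n(((-1 - 3*(-3))*(-2))*2) = 1/(58*(((-1 - 3*(-3))*(-2))*2)/(57 + 29*(((-1 - 3*(-3))*(-2))*2))) = 1/(58*(((-1 + 9)*(-2))*2)/(57 + 29*(((-1 + 9)*(-2))*2))) = 1/(58*((8*(-2))*2)/(57 + 29*((8*(-2))*2))) = 1/(58*(-16*2)/(57 + 29*(-16*2))) = 1/(58*(-32)/(57 + 29*(-32))) = 1/(58*(-32)/(57 - 928)) = 1/(58*(-32)/(-871)) = 1/(58*(-32)*(-1/871)) = 1/(1856/871) = 871/1856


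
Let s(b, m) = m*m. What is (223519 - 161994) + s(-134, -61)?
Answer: 65246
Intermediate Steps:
s(b, m) = m²
(223519 - 161994) + s(-134, -61) = (223519 - 161994) + (-61)² = 61525 + 3721 = 65246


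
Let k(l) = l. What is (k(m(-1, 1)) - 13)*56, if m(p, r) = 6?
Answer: -392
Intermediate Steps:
(k(m(-1, 1)) - 13)*56 = (6 - 13)*56 = -7*56 = -392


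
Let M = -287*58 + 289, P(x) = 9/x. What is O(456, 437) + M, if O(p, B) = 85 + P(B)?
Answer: -7110855/437 ≈ -16272.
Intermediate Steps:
O(p, B) = 85 + 9/B
M = -16357 (M = -16646 + 289 = -16357)
O(456, 437) + M = (85 + 9/437) - 16357 = 37154/437 - 16357 = -7110855/437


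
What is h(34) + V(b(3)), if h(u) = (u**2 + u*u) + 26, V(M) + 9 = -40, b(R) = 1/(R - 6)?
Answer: 2289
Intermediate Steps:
b(R) = 1/(-6 + R)
V(M) = -49 (V(M) = -9 - 40 = -49)
h(u) = 26 + 2*u**2 (h(u) = (u**2 + u**2) + 26 = 2*u**2 + 26 = 26 + 2*u**2)
h(34) + V(b(3)) = (26 + 2*34**2) - 49 = (26 + 2*1156) - 49 = (26 + 2312) - 49 = 2338 - 49 = 2289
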